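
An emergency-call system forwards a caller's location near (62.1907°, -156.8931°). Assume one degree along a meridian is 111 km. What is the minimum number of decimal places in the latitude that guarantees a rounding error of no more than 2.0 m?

One degree of latitude covers 111000 m.
With N decimal places the half-ulp bound is 0.5·10⁻ᴺ°, or 0.5·10⁻ᴺ × 111000 m on the ground.
Setting 55500 × 10⁻ᴺ ≤ 2.0 gives 10ᴺ ≥ 2.775e+04, i.e. N ≥ 4.44.
N = 4 would give 5.55 m (too coarse); N = 5 gives 0.555 m ≤ 2.0 m.

5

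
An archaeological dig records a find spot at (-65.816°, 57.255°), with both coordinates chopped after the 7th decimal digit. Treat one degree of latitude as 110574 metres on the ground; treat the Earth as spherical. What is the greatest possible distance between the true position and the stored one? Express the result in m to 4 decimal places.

Truncating at 7 decimal places can drop up to a full unit in the last place, so each coordinate may be off by as much as 1e-07°.
North–south component: 1e-07° × 110574 = 0.0110574 m.
Longitude error → 1e-07 × 110574 × cos 65.816° = 1e-07 × 110574 × 0.4097 ≈ 0.00452987 m.
Combining orthogonally: (0.0110574² + 0.00452987²)^½ ≈ 0.0119493 m.

0.0119 m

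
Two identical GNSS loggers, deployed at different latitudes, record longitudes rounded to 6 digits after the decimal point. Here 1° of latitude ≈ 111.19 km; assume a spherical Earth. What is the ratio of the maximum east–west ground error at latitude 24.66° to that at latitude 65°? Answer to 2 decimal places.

Rounding to 6 decimal places leaves the longitude within ±5e-07° of the true value.
Error at 24.66° = 5e-07° × 111190 × cos 24.66° ≈ 0.055595 × 0.9088 = 0.050525 m.
At 65°: 5e-07° × 111190 × cos 65° = 5e-07 × 111190 × 0.4226 ≈ 0.023495 m.
The ratio reduces to cos 24.66° / cos 65° = 0.9088/0.4226 ≈ 2.1504.

2.15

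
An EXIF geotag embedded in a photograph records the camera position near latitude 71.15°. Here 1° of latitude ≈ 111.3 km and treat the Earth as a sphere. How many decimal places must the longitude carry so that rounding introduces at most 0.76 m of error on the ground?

5 decimal places

At 71.15° one degree of longitude covers 111300 × cos 71.15° ≈ 111300 × 0.3231 ≈ 35960.1 m.
N decimal places → at most half a unit in the last place, 0.5 × 10⁻ᴺ° = 35960.1/2 × 10⁻ᴺ m.
Setting 17980.1 × 10⁻ᴺ ≤ 0.76 gives 10ᴺ ≥ 2.366e+04, i.e. N ≥ 4.37.
At 4 places the error can reach 1.8 m, but 5 places keeps it to 0.18 m.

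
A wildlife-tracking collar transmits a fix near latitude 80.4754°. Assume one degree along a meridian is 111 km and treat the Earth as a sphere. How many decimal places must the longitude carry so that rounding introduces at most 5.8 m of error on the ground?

At 80.4754° one degree of longitude covers 111000 × cos 80.4754° ≈ 111000 × 0.1655 ≈ 18367.3 m.
Rounding to N decimal places gives at most 0.5 × 10⁻ᴺ degrees of error, i.e. 0.5 × 10⁻ᴺ × 18367.3 m.
Need 0.5 × 18367.3 × 10⁻ᴺ ≤ 5.8 → 10⁻ᴺ ≤ 6.316e-04, so N ≥ 3.20.
So 4 decimal places suffice (0.918 m); 3 would allow up to 9.18 m.

4 decimal places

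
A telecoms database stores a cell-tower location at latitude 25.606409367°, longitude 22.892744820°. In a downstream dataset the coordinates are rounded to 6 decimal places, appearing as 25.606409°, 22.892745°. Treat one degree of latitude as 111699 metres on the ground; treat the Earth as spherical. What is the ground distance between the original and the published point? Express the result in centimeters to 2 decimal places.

4.48 centimeters

Δlat = 25.606409367 − 25.606409 = +0.000000367°; Δlon = 22.892744820 − 22.892745 = -0.000000180°.
N–S: 0.000000367° × 111699 m/° = 0.0409935 m.
East–west at this latitude: -0.000000180° × 111699 × cos 25.6064° ≈ -0.000000180 × 100728 = -0.0181311 m.
Distance: √(0.0409935² + 0.0181311²) ≈ 0.0448242 m.
That is 0.0448242 m = 4.4824 cm.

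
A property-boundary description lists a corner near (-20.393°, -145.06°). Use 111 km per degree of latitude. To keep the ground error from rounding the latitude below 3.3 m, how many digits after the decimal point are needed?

One degree of latitude covers 111000 m.
With N decimal places the half-ulp bound is 0.5·10⁻ᴺ°, or 0.5·10⁻ᴺ × 111000 m on the ground.
Setting 55500 × 10⁻ᴺ ≤ 3.3 gives 10ᴺ ≥ 1.682e+04, i.e. N ≥ 4.23.
At 4 places the error can reach 5.55 m, but 5 places keeps it to 0.555 m.

5 decimal places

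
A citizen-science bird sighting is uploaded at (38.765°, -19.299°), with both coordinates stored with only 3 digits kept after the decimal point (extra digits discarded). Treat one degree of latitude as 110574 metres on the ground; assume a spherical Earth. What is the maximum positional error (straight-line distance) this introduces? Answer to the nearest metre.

140 metres

Truncating at 3 decimal places can drop up to a full unit in the last place, so each coordinate may be off by as much as 0.001°.
N–S: 0.001° × 110574 m/° = 110.574 m.
East–west component at 38.765°: 0.001° × 110574 × cos 38.765° ≈ 0.001 × 86216.8 ≈ 86.2168 m.
Worst case both components are at the extreme and orthogonal: √(110.574² + 86.2168²) ≈ 140.214 m.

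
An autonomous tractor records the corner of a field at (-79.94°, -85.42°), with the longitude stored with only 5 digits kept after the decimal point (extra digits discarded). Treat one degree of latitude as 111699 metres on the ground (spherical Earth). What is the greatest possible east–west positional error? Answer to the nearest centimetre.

Truncating at 5 decimal places can drop up to a full unit in the last place, so the longitude may be off by as much as 1e-05°.
Parallels shrink by cos φ, so at 79.94° a degree of longitude is 111699 × 0.1747 ≈ 19511.5 m.
So at most 1e-05° × 19511.5 ≈ 0.195115 m east–west.
That is 0.195115 m = 19.512 cm.

20 centimetres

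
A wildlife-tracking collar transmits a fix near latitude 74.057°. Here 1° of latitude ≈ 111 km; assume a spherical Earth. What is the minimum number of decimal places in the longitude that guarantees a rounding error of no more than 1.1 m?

At 74.057° one degree of longitude covers 111000 × cos 74.057° ≈ 111000 × 0.2747 ≈ 30489.6 m.
With N decimal places the half-ulp bound is 0.5·10⁻ᴺ°, or 0.5·10⁻ᴺ × 30489.6 m on the ground.
Setting 15244.8 × 10⁻ᴺ ≤ 1.1 gives 10ᴺ ≥ 1.386e+04, i.e. N ≥ 4.14.
N = 4 would give 1.52 m (too coarse); N = 5 gives 0.152 m ≤ 1.1 m.

5 decimal places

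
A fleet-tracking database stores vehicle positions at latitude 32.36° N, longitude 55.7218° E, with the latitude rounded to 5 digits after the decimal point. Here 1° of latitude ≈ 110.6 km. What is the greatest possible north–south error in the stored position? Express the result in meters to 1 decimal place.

Rounding to 5 decimal places leaves the latitude within ±5e-06° of the true value.
So the N–S error is at most 5e-06 × 110600 = 0.553 m.

0.6 meters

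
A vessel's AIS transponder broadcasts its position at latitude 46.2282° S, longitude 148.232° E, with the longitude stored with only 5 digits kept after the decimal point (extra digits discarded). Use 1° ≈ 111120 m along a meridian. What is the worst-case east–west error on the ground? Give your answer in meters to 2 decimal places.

0.77 meters

Truncating at 5 decimal places can drop up to a full unit in the last place, so the longitude may be off by as much as 1e-05°.
At latitude 46.2282° a degree of longitude spans 111120 m × cos 46.2282° = 111120 × 0.6918 ≈ 76871.5 m.
East–west error: 1e-05° × 76871.5 m/° ≈ 0.768715 m.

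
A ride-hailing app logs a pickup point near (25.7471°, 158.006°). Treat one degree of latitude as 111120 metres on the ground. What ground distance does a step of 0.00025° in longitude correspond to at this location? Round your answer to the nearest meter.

25 meters

At 25.7471° a degree of longitude is 111120 × cos 25.7471° ≈ 100088 m, so 0.00025° corresponds to 25.022 m.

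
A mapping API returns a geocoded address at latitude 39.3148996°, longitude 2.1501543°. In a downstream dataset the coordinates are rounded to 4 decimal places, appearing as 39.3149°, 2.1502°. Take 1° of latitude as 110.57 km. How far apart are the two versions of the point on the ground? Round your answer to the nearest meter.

4 meters

Δlat = 39.3148996 − 39.3149 = -0.0000004°; Δlon = 2.1501543 − 2.1502 = -0.0000457°.
North–south shift: -0.0000004 × 110570 = -0.044228 m.
E–W at 39.3149°: -0.0000457° × 110570 × cos 39.3149° = -0.0000457 × 110570 × 0.7737 ≈ -3.90942 m.
Combined displacement = (0.044228² + 3.90942²)^½ ≈ 3.90967 m.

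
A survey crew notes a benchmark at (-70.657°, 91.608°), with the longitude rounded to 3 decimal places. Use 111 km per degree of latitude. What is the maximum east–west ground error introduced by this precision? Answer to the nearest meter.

18 meters

Rounding to 3 decimal places leaves the longitude within ±0.0005° of the true value.
One degree of longitude at 70.657° is 111000 × cos 70.657° ≈ 111000 × 0.3312 = 36765.7 m.
So at most 0.0005° × 36765.7 ≈ 18.3829 m east–west.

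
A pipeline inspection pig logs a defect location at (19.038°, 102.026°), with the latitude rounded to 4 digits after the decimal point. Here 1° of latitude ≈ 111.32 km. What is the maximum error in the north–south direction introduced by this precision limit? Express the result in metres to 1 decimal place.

Rounding to 4 decimal places leaves the latitude within ±5e-05° of the true value.
North–south distance: 5e-05° × 111320 m/° = 5.566 m.

5.6 metres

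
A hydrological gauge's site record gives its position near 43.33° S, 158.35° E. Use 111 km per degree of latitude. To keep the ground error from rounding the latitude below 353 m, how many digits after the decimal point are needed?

One degree of latitude covers 111000 m.
N decimal places → at most half a unit in the last place, 0.5 × 10⁻ᴺ° = 111000/2 × 10⁻ᴺ m.
Need 0.5 × 111000 × 10⁻ᴺ ≤ 353 → 10⁻ᴺ ≤ 6.360e-03, so N ≥ 2.20.
At 2 places the error can reach 555 m, but 3 places keeps it to 55.5 m.

3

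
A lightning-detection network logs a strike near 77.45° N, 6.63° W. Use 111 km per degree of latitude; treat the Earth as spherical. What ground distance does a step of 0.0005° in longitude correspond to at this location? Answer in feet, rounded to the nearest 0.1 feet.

39.6 feet

0.0005° of longitude at 77.45° is 0.0005 × 111000 × cos 77.45° ≈ 0.0005 × 24119.4 = 12.0597 m.
In feet: 12.0597 m ÷ 0.3048 ≈ 39.566 ft.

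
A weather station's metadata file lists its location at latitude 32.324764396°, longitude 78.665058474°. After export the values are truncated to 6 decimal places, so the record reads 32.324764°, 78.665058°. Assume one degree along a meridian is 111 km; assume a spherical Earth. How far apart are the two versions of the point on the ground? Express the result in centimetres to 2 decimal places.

The latitude changed by +0.000000396° and the longitude by +0.000000474°.
N–S: 0.000000396° × 111000 m/° = 0.043956 m.
E–W at 32.3248°: 0.000000474° × 111000 × cos 32.3248° = 0.000000474 × 111000 × 0.8450 ≈ 0.0444605 m.
Combined displacement = (0.043956² + 0.0444605²)^½ ≈ 0.0625209 m.
That is 0.0625209 m = 6.2521 cm.

6.25 centimetres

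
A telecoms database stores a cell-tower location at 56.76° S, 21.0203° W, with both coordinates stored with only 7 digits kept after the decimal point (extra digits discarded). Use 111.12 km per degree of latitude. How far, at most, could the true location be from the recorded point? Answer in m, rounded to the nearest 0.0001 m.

Truncating at 7 decimal places can drop up to a full unit in the last place, so each coordinate may be off by as much as 1e-07°.
North–south component: 1e-07° × 111120 = 0.011112 m.
Longitude error → 1e-07 × 111120 × cos 56.76° = 1e-07 × 111120 × 0.5481 ≈ 0.00609101 m.
Combining orthogonally: (0.011112² + 0.00609101²)^½ ≈ 0.0126719 m.

0.0127 m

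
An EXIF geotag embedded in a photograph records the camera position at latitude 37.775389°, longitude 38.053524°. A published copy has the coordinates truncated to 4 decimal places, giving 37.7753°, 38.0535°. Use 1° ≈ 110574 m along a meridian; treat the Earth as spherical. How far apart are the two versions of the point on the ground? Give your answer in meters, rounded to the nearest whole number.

10 meters

The latitude changed by +0.000089° and the longitude by +0.000024°.
N–S: 0.000089° × 110574 m/° = 9.84109 m.
E–W at 37.7753°: 0.000024° × 110574 × cos 37.7753° = 0.000024 × 110574 × 0.7904 ≈ 2.0976 m.
Hypotenuse of the two orthogonal shifts: √(9.84109² + 2.0976²) = 10.0622 m.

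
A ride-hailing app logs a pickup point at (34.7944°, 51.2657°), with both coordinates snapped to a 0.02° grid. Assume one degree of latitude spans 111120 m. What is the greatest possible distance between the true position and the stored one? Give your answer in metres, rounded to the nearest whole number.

With a 0.02° grid the true value lies within half a step, ±0.02°/2 = ±0.01°, of the stored one.
Latitude error → 0.01 × 111120 = 1111.2 m along the meridian.
E–W at 34.7944°: 0.01° × 111120 × cos 34.7944° = 0.01 × 111120 × 0.8212 ≈ 912.523 m.
Worst case both components are at the extreme and orthogonal: √(1111.2² + 912.523²) ≈ 1437.87 m.

1438 metres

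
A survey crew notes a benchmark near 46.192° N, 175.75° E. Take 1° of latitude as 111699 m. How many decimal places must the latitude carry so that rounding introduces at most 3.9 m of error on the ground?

5 decimal places

One degree of latitude covers 111699 m.
With N decimal places the half-ulp bound is 0.5·10⁻ᴺ°, or 0.5·10⁻ᴺ × 111699 m on the ground.
Setting 55849.5 × 10⁻ᴺ ≤ 3.9 gives 10ᴺ ≥ 1.432e+04, i.e. N ≥ 4.16.
N = 4 would give 5.58 m (too coarse); N = 5 gives 0.558 m ≤ 3.9 m.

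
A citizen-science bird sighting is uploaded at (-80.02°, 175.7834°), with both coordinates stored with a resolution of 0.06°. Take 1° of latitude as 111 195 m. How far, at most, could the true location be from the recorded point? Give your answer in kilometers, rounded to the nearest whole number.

With a 0.06° grid the true value lies within half a step, ±0.06°/2 = ±0.03°, of the stored one.
N–S: 0.03° × 111195 m/° = 3335.85 m.
E–W at 80.02°: 0.03° × 111195 × cos 80.02° = 0.03 × 111195 × 0.1733 ≈ 578.117 m.
Worst case both components are at the extreme and orthogonal: √(3335.85² + 578.117²) ≈ 3385.57 m.
That is 3385.57 m = 3.3856 km.

3 kilometers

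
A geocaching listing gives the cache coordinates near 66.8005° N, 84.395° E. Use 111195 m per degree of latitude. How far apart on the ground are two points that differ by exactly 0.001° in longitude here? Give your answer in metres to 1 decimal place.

43.8 metres

At 66.8005° a degree of longitude is 111195 × cos 66.8005° ≈ 43803.5 m, so 0.001° corresponds to 43.8035 m.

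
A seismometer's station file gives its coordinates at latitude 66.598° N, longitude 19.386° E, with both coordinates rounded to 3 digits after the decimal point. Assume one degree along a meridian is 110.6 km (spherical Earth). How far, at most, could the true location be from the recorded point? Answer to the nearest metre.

60 metres

Rounding to 3 decimal places leaves each coordinate within ±0.0005° of the true value.
Latitude error → 0.0005 × 110600 = 55.3 m along the meridian.
East–west component at 66.598°: 0.0005° × 110600 × cos 66.598° ≈ 0.0005 × 43928.1 ≈ 21.964 m.
Worst case both components are at the extreme and orthogonal: √(55.3² + 21.964²) ≈ 59.5022 m.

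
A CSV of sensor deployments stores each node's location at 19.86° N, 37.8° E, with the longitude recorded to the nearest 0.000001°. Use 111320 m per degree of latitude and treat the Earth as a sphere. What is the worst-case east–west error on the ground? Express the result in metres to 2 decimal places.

Rounding to 6 decimal places leaves the longitude within ±5e-07° of the true value.
One degree of longitude at 19.86° is 111320 × cos 19.86° ≈ 111320 × 0.9405 = 104699 m.
East–west error: 5e-07° × 104699 m/° ≈ 0.0523497 m.

0.05 metres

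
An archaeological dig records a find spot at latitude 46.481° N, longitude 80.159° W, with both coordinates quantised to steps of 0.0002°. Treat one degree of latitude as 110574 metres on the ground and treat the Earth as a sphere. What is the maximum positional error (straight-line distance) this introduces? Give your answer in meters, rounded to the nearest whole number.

13 meters

With a 0.0002° grid the true value lies within half a step, ±0.0002°/2 = ±0.0001°, of the stored one.
Latitude error → 0.0001 × 110574 = 11.0574 m along the meridian.
Longitude error → 0.0001 × 110574 × cos 46.481° = 0.0001 × 110574 × 0.6886 ≈ 7.61407 m.
Worst case both components are at the extreme and orthogonal: √(11.0574² + 7.61407²) ≈ 13.4254 m.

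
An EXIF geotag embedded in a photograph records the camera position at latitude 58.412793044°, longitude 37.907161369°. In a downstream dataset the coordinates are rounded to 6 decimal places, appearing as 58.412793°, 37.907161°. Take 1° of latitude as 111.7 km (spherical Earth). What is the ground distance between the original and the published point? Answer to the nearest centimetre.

Δlat = 58.412793044 − 58.412793 = +0.000000044°; Δlon = 37.907161369 − 37.907161 = +0.000000369°.
N–S: 0.000000044° × 111700 m/° = 0.0049148 m.
East–west at this latitude: 0.000000369° × 111700 × cos 58.4128° ≈ 0.000000369 × 58508 = 0.0215894 m.
Hypotenuse of the two orthogonal shifts: √(0.0049148² + 0.0215894²) = 0.0221418 m.
That is 0.0221418 m = 2.2142 cm.

2 centimetres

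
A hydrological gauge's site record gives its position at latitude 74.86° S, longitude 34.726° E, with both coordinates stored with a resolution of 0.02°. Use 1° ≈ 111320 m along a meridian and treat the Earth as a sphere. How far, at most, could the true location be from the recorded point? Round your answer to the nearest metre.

With a 0.02° grid the true value lies within half a step, ±0.02°/2 = ±0.01°, of the stored one.
N–S: 0.01° × 111320 m/° = 1113.2 m.
E–W at 74.86°: 0.01° × 111320 × cos 74.86° = 0.01 × 111320 × 0.2612 ≈ 290.744 m.
Combining orthogonally: (1113.2² + 290.744²)^½ ≈ 1150.54 m.

1151 metres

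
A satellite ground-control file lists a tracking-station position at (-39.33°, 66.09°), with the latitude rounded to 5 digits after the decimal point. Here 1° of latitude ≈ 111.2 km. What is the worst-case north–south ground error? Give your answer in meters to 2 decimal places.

0.56 meters

Rounding to 5 decimal places leaves the latitude within ±5e-06° of the true value.
Along the meridian that is 5e-06° × 111200 m/° = 0.556 m.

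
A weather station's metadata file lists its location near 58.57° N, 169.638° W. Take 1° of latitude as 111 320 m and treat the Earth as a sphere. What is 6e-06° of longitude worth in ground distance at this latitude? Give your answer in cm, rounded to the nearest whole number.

35 cm

At 58.57° a degree of longitude is 111320 × cos 58.57° ≈ 58048.5 m, so 6e-06° corresponds to 0.348291 m.
That is 0.348291 m = 34.829 cm.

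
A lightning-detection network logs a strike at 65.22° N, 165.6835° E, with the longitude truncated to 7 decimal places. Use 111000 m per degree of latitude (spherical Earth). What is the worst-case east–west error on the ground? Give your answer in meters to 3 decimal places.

Truncating at 7 decimal places can drop up to a full unit in the last place, so the longitude may be off by as much as 1e-07°.
One degree of longitude at 65.22° is 111000 × cos 65.22° ≈ 111000 × 0.4191 = 46524 m.
Maximum E–W displacement: 1e-07 × 46524 = 0.0046524 m.

0.005 meters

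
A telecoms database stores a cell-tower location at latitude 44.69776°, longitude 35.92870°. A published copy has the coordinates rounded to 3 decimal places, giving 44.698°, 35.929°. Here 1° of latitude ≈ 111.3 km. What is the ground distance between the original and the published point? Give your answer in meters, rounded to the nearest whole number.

Δlat = 44.69776 − 44.698 = -0.00024°; Δlon = 35.92870 − 35.929 = -0.00030°.
North–south shift: -0.00024 × 111300 = -26.712 m.
E–W at 44.698°: -0.00030° × 111300 × cos 44.698° = -0.00030 × 111300 × 0.7108 ≈ -23.7344 m.
Distance: √(26.712² + 23.7344²) ≈ 35.7331 m.

36 meters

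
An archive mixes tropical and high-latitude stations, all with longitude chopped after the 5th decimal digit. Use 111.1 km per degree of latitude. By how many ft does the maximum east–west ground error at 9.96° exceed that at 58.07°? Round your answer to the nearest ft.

2 ft

Truncating at 5 decimal places can drop up to a full unit in the last place, so the longitude may be off by as much as 1e-05°.
At 9.96°: 1e-05° × 111100 × cos 9.96° = 1e-05 × 111100 × 0.9849 ≈ 1.0943 m.
Error at 58.07° = 1e-05° × 111100 × cos 58.07° ≈ 1.111 × 0.5289 = 0.58759 m.
Difference: 1.0943 − 0.58759 = 0.50667 m.
Converting: 0.506667 m × 3.2808 ft/m ≈ 1.6623 ft.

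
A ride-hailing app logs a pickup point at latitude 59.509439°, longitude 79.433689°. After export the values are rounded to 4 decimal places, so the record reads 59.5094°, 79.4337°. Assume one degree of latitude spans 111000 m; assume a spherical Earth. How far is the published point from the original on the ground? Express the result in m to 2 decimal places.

4.37 m

Δlat = 59.509439 − 59.5094 = +0.000039°; Δlon = 79.433689 − 79.4337 = -0.000011°.
N–S: 0.000039° × 111000 m/° = 4.329 m.
E–W at 59.5094°: -0.000011° × 111000 × cos 59.5094° = -0.000011 × 111000 × 0.5074 ≈ -0.619532 m.
Combined displacement = (4.329² + 0.619532²)^½ ≈ 4.37311 m.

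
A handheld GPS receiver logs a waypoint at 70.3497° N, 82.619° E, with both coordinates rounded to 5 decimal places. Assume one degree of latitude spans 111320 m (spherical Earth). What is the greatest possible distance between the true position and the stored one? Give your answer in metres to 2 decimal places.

0.59 metres

Rounding to 5 decimal places leaves each coordinate within ±5e-06° of the true value.
North–south component: 5e-06° × 111320 = 0.5566 m.
Longitude error → 5e-06 × 111320 × cos 70.3497° = 5e-06 × 111320 × 0.3363 ≈ 0.187173 m.
Worst case both components are at the extreme and orthogonal: √(0.5566² + 0.187173²) ≈ 0.587228 m.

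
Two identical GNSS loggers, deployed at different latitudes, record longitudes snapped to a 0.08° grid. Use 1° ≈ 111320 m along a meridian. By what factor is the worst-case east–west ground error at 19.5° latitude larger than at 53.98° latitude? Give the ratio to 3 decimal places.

1.603

With a 0.08° grid the true value lies within half a step, ±0.08°/2 = ±0.04°, of the stored one.
At 19.5°: 0.04° × 111320 × cos 19.5° = 0.04 × 111320 × 0.9426 ≈ 4197.4 m.
Error at 53.98° = 0.04° × 111320 × cos 53.98° ≈ 4452.8 × 0.5881 = 2618.5 m.
The ratio reduces to cos 19.5° / cos 53.98° = 0.9426/0.5881 ≈ 1.6029.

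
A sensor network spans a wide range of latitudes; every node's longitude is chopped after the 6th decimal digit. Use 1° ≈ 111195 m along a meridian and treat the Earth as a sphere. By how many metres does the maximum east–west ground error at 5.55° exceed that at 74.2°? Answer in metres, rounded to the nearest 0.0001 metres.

0.0804 metres

Truncating at 6 decimal places can drop up to a full unit in the last place, so the longitude may be off by as much as 1e-06°.
Error at 5.55° = 1e-06° × 111195 × cos 5.55° ≈ 0.11119 × 0.9953 = 0.11067 m.
At 74.2°: 1e-06° × 111195 × cos 74.2° = 1e-06 × 111195 × 0.2723 ≈ 0.030276 m.
So the lower-latitude error exceeds the higher by 0.11067 − 0.030276 = 0.080398 m.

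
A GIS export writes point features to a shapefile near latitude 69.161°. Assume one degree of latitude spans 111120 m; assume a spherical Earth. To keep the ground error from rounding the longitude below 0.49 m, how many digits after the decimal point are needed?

5

At 69.161° one degree of longitude covers 111120 × cos 69.161° ≈ 111120 × 0.3557 ≈ 39530.2 m.
N decimal places → at most half a unit in the last place, 0.5 × 10⁻ᴺ° = 39530.2/2 × 10⁻ᴺ m.
Setting 19765.1 × 10⁻ᴺ ≤ 0.49 gives 10ᴺ ≥ 4.034e+04, i.e. N ≥ 4.61.
So 5 decimal places suffice (0.198 m); 4 would allow up to 1.98 m.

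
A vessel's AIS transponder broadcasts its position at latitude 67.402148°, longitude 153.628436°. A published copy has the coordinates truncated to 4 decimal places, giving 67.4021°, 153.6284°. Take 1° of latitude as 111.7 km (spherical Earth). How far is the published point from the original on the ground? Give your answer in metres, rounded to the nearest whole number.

Δlat = 67.402148 − 67.4021 = +0.000048°; Δlon = 153.628436 − 153.6284 = +0.000036°.
N–S: 0.000048° × 111700 m/° = 5.3616 m.
East–west at this latitude: 0.000036° × 111700 × cos 67.4021° ≈ 0.000036 × 42922 = 1.54519 m.
Distance: √(5.3616² + 1.54519²) ≈ 5.57982 m.

6 metres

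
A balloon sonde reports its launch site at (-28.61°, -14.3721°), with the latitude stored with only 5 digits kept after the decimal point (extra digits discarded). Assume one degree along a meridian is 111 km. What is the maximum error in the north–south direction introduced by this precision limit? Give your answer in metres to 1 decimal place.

Truncating at 5 decimal places can drop up to a full unit in the last place, so the latitude may be off by as much as 1e-05°.
North–south distance: 1e-05° × 111000 m/° = 1.11 m.

1.1 metres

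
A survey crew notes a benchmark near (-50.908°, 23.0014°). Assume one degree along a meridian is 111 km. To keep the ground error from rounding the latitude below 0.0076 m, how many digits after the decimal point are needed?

One degree of latitude covers 111000 m.
Rounding to N decimal places gives at most 0.5 × 10⁻ᴺ degrees of error, i.e. 0.5 × 10⁻ᴺ × 111000 m.
Need 0.5 × 111000 × 10⁻ᴺ ≤ 0.0076 → 10⁻ᴺ ≤ 1.369e-07, so N ≥ 6.86.
So 7 decimal places suffice (0.00555 m); 6 would allow up to 0.0555 m.

7 decimal places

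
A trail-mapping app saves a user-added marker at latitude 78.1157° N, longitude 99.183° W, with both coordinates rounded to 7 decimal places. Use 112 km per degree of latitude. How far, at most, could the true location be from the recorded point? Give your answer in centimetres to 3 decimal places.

Rounding to 7 decimal places leaves each coordinate within ±5e-08° of the true value.
Latitude error → 5e-08 × 112000 = 0.0056 m along the meridian.
Longitude error → 5e-08 × 112000 × cos 78.1157° = 5e-08 × 112000 × 0.2059 ≈ 0.00115324 m.
Combining orthogonally: (0.0056² + 0.00115324²)^½ ≈ 0.00571751 m.
That is 0.00571751 m = 0.57175 cm.

0.572 centimetres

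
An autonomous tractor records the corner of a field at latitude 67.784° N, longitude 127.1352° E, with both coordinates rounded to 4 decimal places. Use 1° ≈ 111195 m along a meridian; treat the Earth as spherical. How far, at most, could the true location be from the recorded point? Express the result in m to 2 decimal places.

5.94 m

Rounding to 4 decimal places leaves each coordinate within ±5e-05° of the true value.
Latitude error → 5e-05 × 111195 = 5.55975 m along the meridian.
Longitude error → 5e-05 × 111195 × cos 67.784° = 5e-05 × 111195 × 0.3781 ≈ 2.10214 m.
Combining orthogonally: (5.55975² + 2.10214²)^½ ≈ 5.94389 m.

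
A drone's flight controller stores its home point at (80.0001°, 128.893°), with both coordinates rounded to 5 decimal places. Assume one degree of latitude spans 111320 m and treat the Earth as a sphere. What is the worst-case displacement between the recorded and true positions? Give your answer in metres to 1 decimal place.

Rounding to 5 decimal places leaves each coordinate within ±5e-06° of the true value.
N–S: 5e-06° × 111320 m/° = 0.5566 m.
East–west component at 80.0001°: 5e-06° × 111320 × cos 80.0001° ≈ 5e-06 × 19330.3 ≈ 0.0966516 m.
Worst case both components are at the extreme and orthogonal: √(0.5566² + 0.0966516²) ≈ 0.564929 m.

0.6 metres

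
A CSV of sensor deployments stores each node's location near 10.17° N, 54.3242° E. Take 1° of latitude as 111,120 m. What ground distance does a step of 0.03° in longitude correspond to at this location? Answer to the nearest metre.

One degree of longitude here spans 111120 × cos 10.17° = 111120 × 0.9843 ≈ 109374 m; 0.03° of that is 3281.22 m.

3281 metres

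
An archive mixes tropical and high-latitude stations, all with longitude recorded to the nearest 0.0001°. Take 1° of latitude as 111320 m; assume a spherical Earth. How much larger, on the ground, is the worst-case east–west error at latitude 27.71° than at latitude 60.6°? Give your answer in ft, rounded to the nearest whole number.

Rounding to 4 decimal places leaves the longitude within ±5e-05° of the true value.
Error at 27.71° = 5e-05° × 111320 × cos 27.71° ≈ 5.566 × 0.8853 = 4.9276 m.
Error at 60.6° = 5e-05° × 111320 × cos 60.6° ≈ 5.566 × 0.4909 = 2.7324 m.
Difference: 4.9276 − 2.7324 = 2.1953 m.
In feet: 2.19528 m ÷ 0.3048 ≈ 7.2024 ft.

7 ft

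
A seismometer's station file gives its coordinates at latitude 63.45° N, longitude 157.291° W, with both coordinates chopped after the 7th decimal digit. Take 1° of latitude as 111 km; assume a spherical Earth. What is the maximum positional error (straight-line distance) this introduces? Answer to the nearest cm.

Truncating at 7 decimal places can drop up to a full unit in the last place, so each coordinate may be off by as much as 1e-07°.
N–S: 1e-07° × 111000 m/° = 0.0111 m.
E–W at 63.45°: 1e-07° × 111000 × cos 63.45° = 1e-07 × 111000 × 0.4470 ≈ 0.00496146 m.
Worst case both components are at the extreme and orthogonal: √(0.0111² + 0.00496146²) ≈ 0.0121584 m.
That is 0.0121584 m = 1.2158 cm.

1 cm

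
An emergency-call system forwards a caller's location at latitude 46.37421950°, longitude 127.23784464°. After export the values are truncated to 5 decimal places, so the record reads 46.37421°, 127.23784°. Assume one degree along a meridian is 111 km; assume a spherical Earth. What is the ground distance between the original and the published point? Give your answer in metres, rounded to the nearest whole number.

1 metres

The latitude changed by +0.00000950° and the longitude by +0.00000464°.
N–S: 0.00000950° × 111000 m/° = 1.0545 m.
E–W at 46.3742°: 0.00000464° × 111000 × cos 46.3742° = 0.00000464 × 111000 × 0.6899 ≈ 0.355349 m.
Distance: √(1.0545² + 0.355349²) ≈ 1.11276 m.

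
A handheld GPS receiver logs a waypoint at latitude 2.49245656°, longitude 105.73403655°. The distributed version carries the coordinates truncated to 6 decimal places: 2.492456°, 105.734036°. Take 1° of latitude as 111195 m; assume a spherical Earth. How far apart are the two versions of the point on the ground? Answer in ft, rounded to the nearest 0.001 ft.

The latitude changed by +0.00000056° and the longitude by +0.00000055°.
N–S: 0.00000056° × 111195 m/° = 0.0622692 m.
East–west at this latitude: 0.00000055° × 111195 × cos 2.49246° ≈ 0.00000055 × 111090 = 0.0610994 m.
Combined displacement = (0.0622692² + 0.0610994²)^½ ≈ 0.0872387 m.
In feet: 0.0872387 m ÷ 0.3048 ≈ 0.28622 ft.

0.286 ft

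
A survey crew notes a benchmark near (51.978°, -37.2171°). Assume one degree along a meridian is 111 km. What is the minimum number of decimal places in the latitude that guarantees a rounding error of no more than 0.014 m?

7

One degree of latitude covers 111000 m.
N decimal places → at most half a unit in the last place, 0.5 × 10⁻ᴺ° = 111000/2 × 10⁻ᴺ m.
Setting 55500 × 10⁻ᴺ ≤ 0.014 gives 10ᴺ ≥ 3.964e+06, i.e. N ≥ 6.60.
N = 6 would give 0.0555 m (too coarse); N = 7 gives 0.00555 m ≤ 0.014 m.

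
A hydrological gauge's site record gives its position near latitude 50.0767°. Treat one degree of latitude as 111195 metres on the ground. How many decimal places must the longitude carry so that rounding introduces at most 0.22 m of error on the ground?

At 50.0767° one degree of longitude covers 111195 × cos 50.0767° ≈ 111195 × 0.6418 ≈ 71360.7 m.
With N decimal places the half-ulp bound is 0.5·10⁻ᴺ°, or 0.5·10⁻ᴺ × 71360.7 m on the ground.
Setting 35680.3 × 10⁻ᴺ ≤ 0.22 gives 10ᴺ ≥ 1.622e+05, i.e. N ≥ 5.21.
N = 5 would give 0.357 m (too coarse); N = 6 gives 0.0357 m ≤ 0.22 m.

6 decimal places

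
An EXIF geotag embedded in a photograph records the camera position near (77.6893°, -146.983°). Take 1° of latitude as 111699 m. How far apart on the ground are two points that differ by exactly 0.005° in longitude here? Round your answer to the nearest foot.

391 feet

One degree of longitude here spans 111699 × cos 77.6893° = 111699 × 0.2132 ≈ 23815.7 m; 0.005° of that is 119.078 m.
In feet: 119.078 m ÷ 0.3048 ≈ 390.68 ft.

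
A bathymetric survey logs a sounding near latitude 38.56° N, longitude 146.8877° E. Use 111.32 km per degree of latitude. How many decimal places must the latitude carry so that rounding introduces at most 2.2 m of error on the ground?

5 decimal places

One degree of latitude covers 111320 m.
With N decimal places the half-ulp bound is 0.5·10⁻ᴺ°, or 0.5·10⁻ᴺ × 111320 m on the ground.
Need 0.5 × 111320 × 10⁻ᴺ ≤ 2.2 → 10⁻ᴺ ≤ 3.953e-05, so N ≥ 4.40.
At 4 places the error can reach 5.57 m, but 5 places keeps it to 0.557 m.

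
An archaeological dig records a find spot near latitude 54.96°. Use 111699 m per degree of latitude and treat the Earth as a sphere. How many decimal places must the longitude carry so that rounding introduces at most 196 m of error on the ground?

At 54.96° one degree of longitude covers 111699 × cos 54.96° ≈ 111699 × 0.5741 ≈ 64131.8 m.
With N decimal places the half-ulp bound is 0.5·10⁻ᴺ°, or 0.5·10⁻ᴺ × 64131.8 m on the ground.
Setting 32065.9 × 10⁻ᴺ ≤ 196 gives 10ᴺ ≥ 163.6, i.e. N ≥ 2.21.
So 3 decimal places suffice (32.1 m); 2 would allow up to 321 m.

3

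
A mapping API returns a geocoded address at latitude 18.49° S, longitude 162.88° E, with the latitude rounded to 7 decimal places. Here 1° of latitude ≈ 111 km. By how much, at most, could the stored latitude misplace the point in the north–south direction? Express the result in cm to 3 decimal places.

Rounding to 7 decimal places leaves the latitude within ±5e-08° of the true value.
North–south distance: 5e-08° × 111000 m/° = 0.00555 m.
That is 0.00555 m = 0.555 cm.

0.555 cm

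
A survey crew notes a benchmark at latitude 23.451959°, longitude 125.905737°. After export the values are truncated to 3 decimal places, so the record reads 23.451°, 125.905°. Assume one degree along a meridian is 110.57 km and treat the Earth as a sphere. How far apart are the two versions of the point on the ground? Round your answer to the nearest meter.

Δlat = 23.451959 − 23.451 = +0.000959°; Δlon = 125.905737 − 125.905 = +0.000737°.
N–S: 0.000959° × 110570 m/° = 106.037 m.
E–W at 23.451°: 0.000737° × 110570 × cos 23.451° = 0.000737 × 110570 × 0.9174 ≈ 74.7591 m.
Hypotenuse of the two orthogonal shifts: √(106.037² + 74.7591²) = 129.741 m.

130 meters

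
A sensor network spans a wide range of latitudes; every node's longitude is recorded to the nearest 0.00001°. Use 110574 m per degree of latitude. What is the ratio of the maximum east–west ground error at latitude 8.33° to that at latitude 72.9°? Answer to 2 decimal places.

3.37

Rounding to 5 decimal places leaves the longitude within ±5e-06° of the true value.
At 8.33°: 5e-06° × 110574 × cos 8.33° = 5e-06 × 110574 × 0.9895 ≈ 0.54704 m.
Error at 72.9° = 5e-06° × 110574 × cos 72.9° ≈ 0.55287 × 0.2940 = 0.16257 m.
Ratio: 0.54704 / 0.16257 = cos 8.33° / cos 72.9° ≈ 3.3650.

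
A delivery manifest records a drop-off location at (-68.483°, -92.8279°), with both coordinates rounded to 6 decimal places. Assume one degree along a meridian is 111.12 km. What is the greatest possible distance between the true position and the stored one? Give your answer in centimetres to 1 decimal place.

5.9 centimetres

Rounding to 6 decimal places leaves each coordinate within ±5e-07° of the true value.
N–S: 5e-07° × 111120 m/° = 0.05556 m.
Longitude error → 5e-07 × 111120 × cos 68.483° = 5e-07 × 111120 × 0.3668 ≈ 0.0203781 m.
Worst case both components are at the extreme and orthogonal: √(0.05556² + 0.0203781²) ≈ 0.0591792 m.
That is 0.0591792 m = 5.9179 cm.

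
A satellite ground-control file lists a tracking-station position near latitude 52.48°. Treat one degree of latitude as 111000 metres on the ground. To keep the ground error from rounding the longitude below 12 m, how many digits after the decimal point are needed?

At 52.48° one degree of longitude covers 111000 × cos 52.48° ≈ 111000 × 0.6090 ≈ 67603.3 m.
Rounding to N decimal places gives at most 0.5 × 10⁻ᴺ degrees of error, i.e. 0.5 × 10⁻ᴺ × 67603.3 m.
Need 0.5 × 67603.3 × 10⁻ᴺ ≤ 12 → 10⁻ᴺ ≤ 3.550e-04, so N ≥ 3.45.
N = 3 would give 33.8 m (too coarse); N = 4 gives 3.38 m ≤ 12 m.

4 decimal places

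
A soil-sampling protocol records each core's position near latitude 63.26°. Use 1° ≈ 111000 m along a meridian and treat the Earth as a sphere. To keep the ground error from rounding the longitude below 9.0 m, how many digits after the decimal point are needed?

4

At 63.26° one degree of longitude covers 111000 × cos 63.26° ≈ 111000 × 0.4499 ≈ 49943.6 m.
With N decimal places the half-ulp bound is 0.5·10⁻ᴺ°, or 0.5·10⁻ᴺ × 49943.6 m on the ground.
Need 0.5 × 49943.6 × 10⁻ᴺ ≤ 9.0 → 10⁻ᴺ ≤ 3.604e-04, so N ≥ 3.44.
N = 3 would give 25 m (too coarse); N = 4 gives 2.5 m ≤ 9.0 m.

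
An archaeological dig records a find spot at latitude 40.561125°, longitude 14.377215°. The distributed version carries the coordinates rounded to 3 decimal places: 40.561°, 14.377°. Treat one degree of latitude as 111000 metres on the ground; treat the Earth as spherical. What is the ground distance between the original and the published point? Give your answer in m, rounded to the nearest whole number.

Δlat = 40.561125 − 40.561 = +0.000125°; Δlon = 14.377215 − 14.377 = +0.000215°.
N–S: 0.000125° × 111000 m/° = 13.875 m.
E–W at 40.561°: 0.000215° × 111000 × cos 40.561° = 0.000215 × 111000 × 0.7597 ≈ 18.1306 m.
Distance: √(13.875² + 18.1306²) ≈ 22.8305 m.

23 m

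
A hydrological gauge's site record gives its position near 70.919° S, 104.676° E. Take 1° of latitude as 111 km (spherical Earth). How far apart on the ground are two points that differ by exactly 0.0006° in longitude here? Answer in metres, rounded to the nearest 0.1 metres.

21.8 metres

At 70.919° a degree of longitude is 111000 × cos 70.919° ≈ 36286.4 m, so 0.0006° corresponds to 21.7718 m.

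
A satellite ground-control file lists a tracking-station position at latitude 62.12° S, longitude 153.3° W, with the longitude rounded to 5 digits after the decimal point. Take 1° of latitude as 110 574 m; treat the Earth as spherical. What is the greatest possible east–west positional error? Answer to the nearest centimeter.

Rounding to 5 decimal places leaves the longitude within ±5e-06° of the true value.
Parallels shrink by cos φ, so at 62.12° a degree of longitude is 110574 × 0.4676 ≈ 51706.8 m.
East–west error: 5e-06° × 51706.8 m/° ≈ 0.258534 m.
That is 0.258534 m = 25.853 cm.

26 centimeters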